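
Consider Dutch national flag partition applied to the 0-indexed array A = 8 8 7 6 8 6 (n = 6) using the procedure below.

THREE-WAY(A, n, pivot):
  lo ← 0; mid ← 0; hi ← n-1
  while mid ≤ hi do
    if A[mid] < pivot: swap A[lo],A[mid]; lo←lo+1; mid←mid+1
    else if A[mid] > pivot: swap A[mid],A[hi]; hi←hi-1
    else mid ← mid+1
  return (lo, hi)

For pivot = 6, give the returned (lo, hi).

(0, 1)

pivot = 6; lo=0, mid=0, hi=5
A[mid]=8>6: swap A[0],A[5]; hi=4 → 6 8 7 6 8 8
A[mid]=6=6: mid=1
A[mid]=8>6: swap A[1],A[4]; hi=3 → 6 8 7 6 8 8
A[mid]=8>6: swap A[1],A[3]; hi=2 → 6 6 7 8 8 8
A[mid]=6=6: mid=2
A[mid]=7>6: swap A[2],A[2]; hi=1 → 6 6 7 8 8 8
end: lo=0, hi=1; A = 6 6 7 8 8 8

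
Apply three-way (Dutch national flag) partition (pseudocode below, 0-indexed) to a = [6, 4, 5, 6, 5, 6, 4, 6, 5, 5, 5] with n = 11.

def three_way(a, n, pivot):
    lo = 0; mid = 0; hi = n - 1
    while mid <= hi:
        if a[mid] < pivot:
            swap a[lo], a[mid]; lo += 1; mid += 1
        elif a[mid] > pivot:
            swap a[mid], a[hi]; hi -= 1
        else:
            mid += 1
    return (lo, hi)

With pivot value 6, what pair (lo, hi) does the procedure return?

lo=0 mid=0 hi=10
6=6: mid=1
4<6: swap(0,1), lo=1 mid=2 ⇒ [4, 6, 5, 6, 5, 6, 4, 6, 5, 5, 5]
5<6: swap(1,2), lo=2 mid=3 ⇒ [4, 5, 6, 6, 5, 6, 4, 6, 5, 5, 5]
6=6: mid=4
5<6: swap(2,4), lo=3 mid=5 ⇒ [4, 5, 5, 6, 6, 6, 4, 6, 5, 5, 5]
6=6: mid=6
4<6: swap(3,6), lo=4 mid=7 ⇒ [4, 5, 5, 4, 6, 6, 6, 6, 5, 5, 5]
6=6: mid=8
5<6: swap(4,8), lo=5 mid=9 ⇒ [4, 5, 5, 4, 5, 6, 6, 6, 6, 5, 5]
5<6: swap(5,9), lo=6 mid=10 ⇒ [4, 5, 5, 4, 5, 5, 6, 6, 6, 6, 5]
5<6: swap(6,10), lo=7 mid=11 ⇒ [4, 5, 5, 4, 5, 5, 5, 6, 6, 6, 6]
done. lo=7 hi=10; a=[4, 5, 5, 4, 5, 5, 5, 6, 6, 6, 6]

(7, 10)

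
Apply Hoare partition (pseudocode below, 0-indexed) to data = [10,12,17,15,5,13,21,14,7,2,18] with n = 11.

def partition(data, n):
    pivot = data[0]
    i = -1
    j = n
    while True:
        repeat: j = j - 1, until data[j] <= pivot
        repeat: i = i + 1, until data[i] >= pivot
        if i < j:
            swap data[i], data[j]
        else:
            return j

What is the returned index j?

2

pivot = data[0] = 10; i = -1, j = 11
j→9 (data[9]=2≤10), i→0 (data[0]=10≥10); i<j, swap → [2,12,17,15,5,13,21,14,7,10,18]
j→8 (data[8]=7≤10), i→1 (data[1]=12≥10); i<j, swap → [2,7,17,15,5,13,21,14,12,10,18]
j→4 (data[4]=5≤10), i→2 (data[2]=17≥10); i<j, swap → [2,7,5,15,17,13,21,14,12,10,18]
j→2, i→3; i≥j, return j=2. data = [2,7,5,15,17,13,21,14,12,10,18]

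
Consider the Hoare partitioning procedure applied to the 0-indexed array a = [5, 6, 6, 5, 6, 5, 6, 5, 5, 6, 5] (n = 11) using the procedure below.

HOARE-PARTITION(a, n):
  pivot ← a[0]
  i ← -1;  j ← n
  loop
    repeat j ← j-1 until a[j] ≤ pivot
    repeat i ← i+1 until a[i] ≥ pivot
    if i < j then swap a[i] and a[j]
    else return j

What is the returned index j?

pivot = a[0] = 5; i = -1, j = 11
j→10 (a[10]=5≤5), i→0 (a[0]=5≥5); i<j, swap → [5, 6, 6, 5, 6, 5, 6, 5, 5, 6, 5]
j→8 (a[8]=5≤5), i→1 (a[1]=6≥5); i<j, swap → [5, 5, 6, 5, 6, 5, 6, 5, 6, 6, 5]
j→7 (a[7]=5≤5), i→2 (a[2]=6≥5); i<j, swap → [5, 5, 5, 5, 6, 5, 6, 6, 6, 6, 5]
j→5 (a[5]=5≤5), i→3 (a[3]=5≥5); i<j, swap → [5, 5, 5, 5, 6, 5, 6, 6, 6, 6, 5]
j→3, i→4; i≥j, return j=3. a = [5, 5, 5, 5, 6, 5, 6, 6, 6, 6, 5]

3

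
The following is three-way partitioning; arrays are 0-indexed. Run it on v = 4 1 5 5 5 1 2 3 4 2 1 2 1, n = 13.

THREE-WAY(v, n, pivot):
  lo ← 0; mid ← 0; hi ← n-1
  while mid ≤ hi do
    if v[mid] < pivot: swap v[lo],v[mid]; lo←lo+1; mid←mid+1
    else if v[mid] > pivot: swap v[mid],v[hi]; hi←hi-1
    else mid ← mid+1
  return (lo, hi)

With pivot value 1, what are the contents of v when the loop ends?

pivot = 1; lo=0, mid=0, hi=12
v[mid]=4>1: swap v[0],v[12]; hi=11 → 1 1 5 5 5 1 2 3 4 2 1 2 4
v[mid]=1=1: mid=1
v[mid]=1=1: mid=2
v[mid]=5>1: swap v[2],v[11]; hi=10 → 1 1 2 5 5 1 2 3 4 2 1 5 4
v[mid]=2>1: swap v[2],v[10]; hi=9 → 1 1 1 5 5 1 2 3 4 2 2 5 4
v[mid]=1=1: mid=3
v[mid]=5>1: swap v[3],v[9]; hi=8 → 1 1 1 2 5 1 2 3 4 5 2 5 4
v[mid]=2>1: swap v[3],v[8]; hi=7 → 1 1 1 4 5 1 2 3 2 5 2 5 4
v[mid]=4>1: swap v[3],v[7]; hi=6 → 1 1 1 3 5 1 2 4 2 5 2 5 4
v[mid]=3>1: swap v[3],v[6]; hi=5 → 1 1 1 2 5 1 3 4 2 5 2 5 4
v[mid]=2>1: swap v[3],v[5]; hi=4 → 1 1 1 1 5 2 3 4 2 5 2 5 4
v[mid]=1=1: mid=4
v[mid]=5>1: swap v[4],v[4]; hi=3 → 1 1 1 1 5 2 3 4 2 5 2 5 4
end: lo=0, hi=3; v = 1 1 1 1 5 2 3 4 2 5 2 5 4

1 1 1 1 5 2 3 4 2 5 2 5 4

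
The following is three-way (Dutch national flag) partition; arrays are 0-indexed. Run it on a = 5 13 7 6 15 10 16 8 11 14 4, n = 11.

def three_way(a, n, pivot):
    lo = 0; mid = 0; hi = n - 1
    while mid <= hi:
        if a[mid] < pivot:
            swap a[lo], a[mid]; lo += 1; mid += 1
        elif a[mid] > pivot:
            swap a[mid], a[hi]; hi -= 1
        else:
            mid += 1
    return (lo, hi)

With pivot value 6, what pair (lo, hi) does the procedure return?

pivot = 6; lo=0, mid=0, hi=10
a[mid]=5<6: swap a[0],a[0]; lo=1,mid=1 → 5 13 7 6 15 10 16 8 11 14 4
a[mid]=13>6: swap a[1],a[10]; hi=9 → 5 4 7 6 15 10 16 8 11 14 13
a[mid]=4<6: swap a[1],a[1]; lo=2,mid=2 → 5 4 7 6 15 10 16 8 11 14 13
a[mid]=7>6: swap a[2],a[9]; hi=8 → 5 4 14 6 15 10 16 8 11 7 13
a[mid]=14>6: swap a[2],a[8]; hi=7 → 5 4 11 6 15 10 16 8 14 7 13
a[mid]=11>6: swap a[2],a[7]; hi=6 → 5 4 8 6 15 10 16 11 14 7 13
a[mid]=8>6: swap a[2],a[6]; hi=5 → 5 4 16 6 15 10 8 11 14 7 13
a[mid]=16>6: swap a[2],a[5]; hi=4 → 5 4 10 6 15 16 8 11 14 7 13
a[mid]=10>6: swap a[2],a[4]; hi=3 → 5 4 15 6 10 16 8 11 14 7 13
a[mid]=15>6: swap a[2],a[3]; hi=2 → 5 4 6 15 10 16 8 11 14 7 13
a[mid]=6=6: mid=3
end: lo=2, hi=2; a = 5 4 6 15 10 16 8 11 14 7 13

(2, 2)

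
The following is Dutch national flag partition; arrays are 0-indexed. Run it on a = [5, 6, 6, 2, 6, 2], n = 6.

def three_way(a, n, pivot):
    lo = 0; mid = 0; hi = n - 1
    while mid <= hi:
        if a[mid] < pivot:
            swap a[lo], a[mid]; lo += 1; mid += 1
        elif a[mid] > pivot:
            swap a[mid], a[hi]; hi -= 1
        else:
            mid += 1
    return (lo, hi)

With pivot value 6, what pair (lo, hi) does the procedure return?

pivot = 6; lo=0, mid=0, hi=5
a[mid]=5<6: swap a[0],a[0]; lo=1,mid=1 → [5, 6, 6, 2, 6, 2]
a[mid]=6=6: mid=2
a[mid]=6=6: mid=3
a[mid]=2<6: swap a[1],a[3]; lo=2,mid=4 → [5, 2, 6, 6, 6, 2]
a[mid]=6=6: mid=5
a[mid]=2<6: swap a[2],a[5]; lo=3,mid=6 → [5, 2, 2, 6, 6, 6]
end: lo=3, hi=5; a = [5, 2, 2, 6, 6, 6]

(3, 5)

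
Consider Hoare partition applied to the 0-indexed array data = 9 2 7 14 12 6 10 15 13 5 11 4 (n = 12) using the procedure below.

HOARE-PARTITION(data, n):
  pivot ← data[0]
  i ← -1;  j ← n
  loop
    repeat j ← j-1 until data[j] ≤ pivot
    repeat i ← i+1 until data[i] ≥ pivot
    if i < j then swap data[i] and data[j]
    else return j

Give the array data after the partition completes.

pivot = data[0] = 9; i = -1, j = 12
j→11 (data[11]=4≤9), i→0 (data[0]=9≥9); i<j, swap → 4 2 7 14 12 6 10 15 13 5 11 9
j→9 (data[9]=5≤9), i→3 (data[3]=14≥9); i<j, swap → 4 2 7 5 12 6 10 15 13 14 11 9
j→5 (data[5]=6≤9), i→4 (data[4]=12≥9); i<j, swap → 4 2 7 5 6 12 10 15 13 14 11 9
j→4, i→5; i≥j, return j=4. data = 4 2 7 5 6 12 10 15 13 14 11 9

4 2 7 5 6 12 10 15 13 14 11 9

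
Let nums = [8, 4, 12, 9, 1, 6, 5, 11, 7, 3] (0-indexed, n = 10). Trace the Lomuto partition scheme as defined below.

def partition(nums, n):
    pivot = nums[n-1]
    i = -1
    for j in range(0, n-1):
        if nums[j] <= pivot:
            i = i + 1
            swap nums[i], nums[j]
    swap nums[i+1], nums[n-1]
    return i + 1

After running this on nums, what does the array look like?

pivot=3, i=-1
j=0: 8>3, skip
j=1: 4>3, skip
j=2: 12>3, skip
j=3: 9>3, skip
j=4: 1≤3, i=0, swap(0,4) ⇒ [1, 4, 12, 9, 8, 6, 5, 11, 7, 3]
j=5: 6>3, skip
j=6: 5>3, skip
j=7: 11>3, skip
j=8: 7>3, skip
swap(1,9) ⇒ [1, 3, 12, 9, 8, 6, 5, 11, 7, 4]; return 1

[1, 3, 12, 9, 8, 6, 5, 11, 7, 4]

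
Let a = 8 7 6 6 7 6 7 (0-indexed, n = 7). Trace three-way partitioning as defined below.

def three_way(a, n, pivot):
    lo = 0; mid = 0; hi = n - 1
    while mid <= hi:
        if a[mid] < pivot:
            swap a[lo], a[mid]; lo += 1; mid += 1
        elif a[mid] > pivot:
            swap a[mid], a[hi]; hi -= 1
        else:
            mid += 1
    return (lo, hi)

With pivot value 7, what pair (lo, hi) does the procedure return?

(3, 5)

lo=0 mid=0 hi=6
8>7: swap(0,6), hi=5 ⇒ 7 7 6 6 7 6 8
7=7: mid=1
7=7: mid=2
6<7: swap(0,2), lo=1 mid=3 ⇒ 6 7 7 6 7 6 8
6<7: swap(1,3), lo=2 mid=4 ⇒ 6 6 7 7 7 6 8
7=7: mid=5
6<7: swap(2,5), lo=3 mid=6 ⇒ 6 6 6 7 7 7 8
done. lo=3 hi=5; a=6 6 6 7 7 7 8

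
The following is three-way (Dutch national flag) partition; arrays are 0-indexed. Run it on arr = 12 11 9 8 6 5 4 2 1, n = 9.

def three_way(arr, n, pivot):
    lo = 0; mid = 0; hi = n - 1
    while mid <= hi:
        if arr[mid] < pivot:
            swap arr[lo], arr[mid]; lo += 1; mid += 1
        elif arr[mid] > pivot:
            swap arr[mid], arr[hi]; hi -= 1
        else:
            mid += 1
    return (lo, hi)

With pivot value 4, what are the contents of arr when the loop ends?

1 2 4 6 5 8 9 11 12

lo=0 mid=0 hi=8
12>4: swap(0,8), hi=7 ⇒ 1 11 9 8 6 5 4 2 12
1<4: swap(0,0), lo=1 mid=1 ⇒ 1 11 9 8 6 5 4 2 12
11>4: swap(1,7), hi=6 ⇒ 1 2 9 8 6 5 4 11 12
2<4: swap(1,1), lo=2 mid=2 ⇒ 1 2 9 8 6 5 4 11 12
9>4: swap(2,6), hi=5 ⇒ 1 2 4 8 6 5 9 11 12
4=4: mid=3
8>4: swap(3,5), hi=4 ⇒ 1 2 4 5 6 8 9 11 12
5>4: swap(3,4), hi=3 ⇒ 1 2 4 6 5 8 9 11 12
6>4: swap(3,3), hi=2 ⇒ 1 2 4 6 5 8 9 11 12
done. lo=2 hi=2; arr=1 2 4 6 5 8 9 11 12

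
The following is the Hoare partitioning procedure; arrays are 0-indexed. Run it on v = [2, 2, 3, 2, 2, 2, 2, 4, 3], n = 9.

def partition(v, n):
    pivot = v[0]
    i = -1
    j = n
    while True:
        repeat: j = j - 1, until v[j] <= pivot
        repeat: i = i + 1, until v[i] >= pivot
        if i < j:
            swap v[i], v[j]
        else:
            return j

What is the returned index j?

3

pivot = v[0] = 2; i = -1, j = 9
j→6 (v[6]=2≤2), i→0 (v[0]=2≥2); i<j, swap → [2, 2, 3, 2, 2, 2, 2, 4, 3]
j→5 (v[5]=2≤2), i→1 (v[1]=2≥2); i<j, swap → [2, 2, 3, 2, 2, 2, 2, 4, 3]
j→4 (v[4]=2≤2), i→2 (v[2]=3≥2); i<j, swap → [2, 2, 2, 2, 3, 2, 2, 4, 3]
j→3, i→3; i≥j, return j=3. v = [2, 2, 2, 2, 3, 2, 2, 4, 3]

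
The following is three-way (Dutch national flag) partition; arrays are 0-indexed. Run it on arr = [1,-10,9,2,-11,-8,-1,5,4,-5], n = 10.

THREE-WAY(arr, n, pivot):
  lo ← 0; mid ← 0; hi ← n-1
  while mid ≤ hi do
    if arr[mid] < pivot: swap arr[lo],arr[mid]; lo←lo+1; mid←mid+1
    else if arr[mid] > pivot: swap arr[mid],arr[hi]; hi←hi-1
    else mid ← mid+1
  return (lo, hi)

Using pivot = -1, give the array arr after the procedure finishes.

[-5,-10,-8,-11,-1,2,5,4,9,1]

lo=0 mid=0 hi=9
1>-1: swap(0,9), hi=8 ⇒ [-5,-10,9,2,-11,-8,-1,5,4,1]
-5<-1: swap(0,0), lo=1 mid=1 ⇒ [-5,-10,9,2,-11,-8,-1,5,4,1]
-10<-1: swap(1,1), lo=2 mid=2 ⇒ [-5,-10,9,2,-11,-8,-1,5,4,1]
9>-1: swap(2,8), hi=7 ⇒ [-5,-10,4,2,-11,-8,-1,5,9,1]
4>-1: swap(2,7), hi=6 ⇒ [-5,-10,5,2,-11,-8,-1,4,9,1]
5>-1: swap(2,6), hi=5 ⇒ [-5,-10,-1,2,-11,-8,5,4,9,1]
-1=-1: mid=3
2>-1: swap(3,5), hi=4 ⇒ [-5,-10,-1,-8,-11,2,5,4,9,1]
-8<-1: swap(2,3), lo=3 mid=4 ⇒ [-5,-10,-8,-1,-11,2,5,4,9,1]
-11<-1: swap(3,4), lo=4 mid=5 ⇒ [-5,-10,-8,-11,-1,2,5,4,9,1]
done. lo=4 hi=4; arr=[-5,-10,-8,-11,-1,2,5,4,9,1]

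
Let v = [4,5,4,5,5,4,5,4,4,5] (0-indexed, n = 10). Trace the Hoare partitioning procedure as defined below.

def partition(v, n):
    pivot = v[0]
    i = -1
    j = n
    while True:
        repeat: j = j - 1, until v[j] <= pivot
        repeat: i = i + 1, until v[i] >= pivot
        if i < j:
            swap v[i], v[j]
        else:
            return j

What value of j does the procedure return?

pivot=4
j stops at 8 (4), i stops at 0 (4); swap ⇒ [4,5,4,5,5,4,5,4,4,5]
j stops at 7 (4), i stops at 1 (5); swap ⇒ [4,4,4,5,5,4,5,5,4,5]
j stops at 5 (4), i stops at 2 (4); swap ⇒ [4,4,4,5,5,4,5,5,4,5]
j stops at 2, i stops at 3; i≥j ⇒ return 2. v=[4,4,4,5,5,4,5,5,4,5]

2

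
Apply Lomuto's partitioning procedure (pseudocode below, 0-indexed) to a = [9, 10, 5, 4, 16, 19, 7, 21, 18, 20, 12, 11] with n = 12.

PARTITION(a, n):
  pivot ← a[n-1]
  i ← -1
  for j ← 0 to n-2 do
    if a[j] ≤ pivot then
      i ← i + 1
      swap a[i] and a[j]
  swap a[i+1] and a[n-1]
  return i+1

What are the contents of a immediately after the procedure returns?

pivot = a[11] = 11; i = -1
j=0: a[0]=9 ≤ 11 → i=0, swap a[0],a[0] (no change) → [9, 10, 5, 4, 16, 19, 7, 21, 18, 20, 12, 11]
j=1: a[1]=10 ≤ 11 → i=1, swap a[1],a[1] (no change) → [9, 10, 5, 4, 16, 19, 7, 21, 18, 20, 12, 11]
j=2: a[2]=5 ≤ 11 → i=2, swap a[2],a[2] (no change) → [9, 10, 5, 4, 16, 19, 7, 21, 18, 20, 12, 11]
j=3: a[3]=4 ≤ 11 → i=3, swap a[3],a[3] (no change) → [9, 10, 5, 4, 16, 19, 7, 21, 18, 20, 12, 11]
j=4: a[4]=16 > 11 → no swap
j=5: a[5]=19 > 11 → no swap
j=6: a[6]=7 ≤ 11 → i=4, swap a[4],a[6] → [9, 10, 5, 4, 7, 19, 16, 21, 18, 20, 12, 11]
j=7: a[7]=21 > 11 → no swap
j=8: a[8]=18 > 11 → no swap
j=9: a[9]=20 > 11 → no swap
j=10: a[10]=12 > 11 → no swap
final swap a[5],a[11] → [9, 10, 5, 4, 7, 11, 16, 21, 18, 20, 12, 19]; return 5

[9, 10, 5, 4, 7, 11, 16, 21, 18, 20, 12, 19]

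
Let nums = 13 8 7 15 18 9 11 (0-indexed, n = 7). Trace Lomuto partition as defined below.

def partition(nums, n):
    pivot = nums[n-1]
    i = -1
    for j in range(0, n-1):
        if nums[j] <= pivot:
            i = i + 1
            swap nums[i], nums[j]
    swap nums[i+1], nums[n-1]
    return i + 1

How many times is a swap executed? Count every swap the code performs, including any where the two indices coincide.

4

pivot = nums[6] = 11; i = -1
j=0: nums[0]=13 > 11 → no swap
j=1: nums[1]=8 ≤ 11 → i=0, swap nums[0],nums[1] → 8 13 7 15 18 9 11
j=2: nums[2]=7 ≤ 11 → i=1, swap nums[1],nums[2] → 8 7 13 15 18 9 11
j=3: nums[3]=15 > 11 → no swap
j=4: nums[4]=18 > 11 → no swap
j=5: nums[5]=9 ≤ 11 → i=2, swap nums[2],nums[5] → 8 7 9 15 18 13 11
final swap nums[3],nums[6] → 8 7 9 11 18 13 15; return 3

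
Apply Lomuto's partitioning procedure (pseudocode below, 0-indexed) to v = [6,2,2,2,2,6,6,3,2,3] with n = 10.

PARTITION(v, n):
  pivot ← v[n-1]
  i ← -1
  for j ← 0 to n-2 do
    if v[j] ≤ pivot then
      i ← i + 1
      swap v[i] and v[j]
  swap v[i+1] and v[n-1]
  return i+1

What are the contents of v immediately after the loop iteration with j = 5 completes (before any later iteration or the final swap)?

pivot = v[9] = 3; i = -1
j=0: v[0]=6 > 3 → no swap
j=1: v[1]=2 ≤ 3 → i=0, swap v[0],v[1] → [2,6,2,2,2,6,6,3,2,3]
j=2: v[2]=2 ≤ 3 → i=1, swap v[1],v[2] → [2,2,6,2,2,6,6,3,2,3]
j=3: v[3]=2 ≤ 3 → i=2, swap v[2],v[3] → [2,2,2,6,2,6,6,3,2,3]
j=4: v[4]=2 ≤ 3 → i=3, swap v[3],v[4] → [2,2,2,2,6,6,6,3,2,3]
j=5: v[5]=6 > 3 → no swap
(after j=5) v = [2,2,2,2,6,6,6,3,2,3]

[2,2,2,2,6,6,6,3,2,3]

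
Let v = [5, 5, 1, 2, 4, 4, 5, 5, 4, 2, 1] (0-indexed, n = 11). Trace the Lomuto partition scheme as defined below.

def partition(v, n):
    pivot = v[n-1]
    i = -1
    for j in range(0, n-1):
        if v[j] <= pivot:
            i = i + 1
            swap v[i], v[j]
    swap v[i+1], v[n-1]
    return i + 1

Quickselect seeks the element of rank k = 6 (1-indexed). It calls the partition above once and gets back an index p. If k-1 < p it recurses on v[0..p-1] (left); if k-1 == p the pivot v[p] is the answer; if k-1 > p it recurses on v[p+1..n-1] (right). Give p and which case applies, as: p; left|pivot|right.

1; right

pivot = v[10] = 1; i = -1
j=0: v[0]=5 > 1 → no swap
j=1: v[1]=5 > 1 → no swap
j=2: v[2]=1 ≤ 1 → i=0, swap v[0],v[2] → [1, 5, 5, 2, 4, 4, 5, 5, 4, 2, 1]
j=3: v[3]=2 > 1 → no swap
j=4: v[4]=4 > 1 → no swap
j=5: v[5]=4 > 1 → no swap
j=6: v[6]=5 > 1 → no swap
j=7: v[7]=5 > 1 → no swap
j=8: v[8]=4 > 1 → no swap
j=9: v[9]=2 > 1 → no swap
final swap v[1],v[10] → [1, 1, 5, 2, 4, 4, 5, 5, 4, 2, 5]; return 1
p = 1; k-1 = 5 > 1 ⇒ right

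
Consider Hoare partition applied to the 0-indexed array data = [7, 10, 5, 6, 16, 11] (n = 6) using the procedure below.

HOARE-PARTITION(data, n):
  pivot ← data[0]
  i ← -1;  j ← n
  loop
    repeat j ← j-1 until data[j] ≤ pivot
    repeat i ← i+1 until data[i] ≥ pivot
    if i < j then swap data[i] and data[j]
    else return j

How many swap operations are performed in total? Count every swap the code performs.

pivot = data[0] = 7; i = -1, j = 6
j→3 (data[3]=6≤7), i→0 (data[0]=7≥7); i<j, swap → [6, 10, 5, 7, 16, 11]
j→2 (data[2]=5≤7), i→1 (data[1]=10≥7); i<j, swap → [6, 5, 10, 7, 16, 11]
j→1, i→2; i≥j, return j=1. data = [6, 5, 10, 7, 16, 11]

2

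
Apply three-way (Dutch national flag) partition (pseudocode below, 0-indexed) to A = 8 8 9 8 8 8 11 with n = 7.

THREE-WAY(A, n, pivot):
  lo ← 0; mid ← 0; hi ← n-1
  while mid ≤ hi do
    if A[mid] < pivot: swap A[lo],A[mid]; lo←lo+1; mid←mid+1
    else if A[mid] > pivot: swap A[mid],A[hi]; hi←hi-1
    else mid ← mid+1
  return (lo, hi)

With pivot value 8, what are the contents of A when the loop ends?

8 8 8 8 8 11 9

pivot = 8; lo=0, mid=0, hi=6
A[mid]=8=8: mid=1
A[mid]=8=8: mid=2
A[mid]=9>8: swap A[2],A[6]; hi=5 → 8 8 11 8 8 8 9
A[mid]=11>8: swap A[2],A[5]; hi=4 → 8 8 8 8 8 11 9
A[mid]=8=8: mid=3
A[mid]=8=8: mid=4
A[mid]=8=8: mid=5
end: lo=0, hi=4; A = 8 8 8 8 8 11 9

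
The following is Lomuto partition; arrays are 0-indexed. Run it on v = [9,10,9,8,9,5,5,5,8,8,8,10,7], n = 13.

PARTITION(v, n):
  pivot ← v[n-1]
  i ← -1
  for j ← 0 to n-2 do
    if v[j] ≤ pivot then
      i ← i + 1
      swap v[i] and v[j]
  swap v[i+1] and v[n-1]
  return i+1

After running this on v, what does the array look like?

pivot = v[12] = 7; i = -1
j=0: v[0]=9 > 7 → no swap
j=1: v[1]=10 > 7 → no swap
j=2: v[2]=9 > 7 → no swap
j=3: v[3]=8 > 7 → no swap
j=4: v[4]=9 > 7 → no swap
j=5: v[5]=5 ≤ 7 → i=0, swap v[0],v[5] → [5,10,9,8,9,9,5,5,8,8,8,10,7]
j=6: v[6]=5 ≤ 7 → i=1, swap v[1],v[6] → [5,5,9,8,9,9,10,5,8,8,8,10,7]
j=7: v[7]=5 ≤ 7 → i=2, swap v[2],v[7] → [5,5,5,8,9,9,10,9,8,8,8,10,7]
j=8: v[8]=8 > 7 → no swap
j=9: v[9]=8 > 7 → no swap
j=10: v[10]=8 > 7 → no swap
j=11: v[11]=10 > 7 → no swap
final swap v[3],v[12] → [5,5,5,7,9,9,10,9,8,8,8,10,8]; return 3

[5,5,5,7,9,9,10,9,8,8,8,10,8]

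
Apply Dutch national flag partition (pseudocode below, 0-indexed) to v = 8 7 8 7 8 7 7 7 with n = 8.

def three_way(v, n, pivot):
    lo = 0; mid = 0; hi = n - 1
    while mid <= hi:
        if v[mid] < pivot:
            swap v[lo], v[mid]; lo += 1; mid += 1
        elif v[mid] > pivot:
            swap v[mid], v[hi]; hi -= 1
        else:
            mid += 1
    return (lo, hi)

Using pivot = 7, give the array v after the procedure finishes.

lo=0 mid=0 hi=7
8>7: swap(0,7), hi=6 ⇒ 7 7 8 7 8 7 7 8
7=7: mid=1
7=7: mid=2
8>7: swap(2,6), hi=5 ⇒ 7 7 7 7 8 7 8 8
7=7: mid=3
7=7: mid=4
8>7: swap(4,5), hi=4 ⇒ 7 7 7 7 7 8 8 8
7=7: mid=5
done. lo=0 hi=4; v=7 7 7 7 7 8 8 8

7 7 7 7 7 8 8 8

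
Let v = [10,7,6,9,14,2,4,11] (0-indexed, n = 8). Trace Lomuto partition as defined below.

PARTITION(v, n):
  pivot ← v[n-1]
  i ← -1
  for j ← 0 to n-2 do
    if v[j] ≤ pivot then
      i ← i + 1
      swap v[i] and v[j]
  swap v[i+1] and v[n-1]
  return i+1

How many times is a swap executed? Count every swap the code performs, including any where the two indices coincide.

7

pivot = v[7] = 11; i = -1
j=0: v[0]=10 ≤ 11 → i=0, swap v[0],v[0] (no change) → [10,7,6,9,14,2,4,11]
j=1: v[1]=7 ≤ 11 → i=1, swap v[1],v[1] (no change) → [10,7,6,9,14,2,4,11]
j=2: v[2]=6 ≤ 11 → i=2, swap v[2],v[2] (no change) → [10,7,6,9,14,2,4,11]
j=3: v[3]=9 ≤ 11 → i=3, swap v[3],v[3] (no change) → [10,7,6,9,14,2,4,11]
j=4: v[4]=14 > 11 → no swap
j=5: v[5]=2 ≤ 11 → i=4, swap v[4],v[5] → [10,7,6,9,2,14,4,11]
j=6: v[6]=4 ≤ 11 → i=5, swap v[5],v[6] → [10,7,6,9,2,4,14,11]
final swap v[6],v[7] → [10,7,6,9,2,4,11,14]; return 6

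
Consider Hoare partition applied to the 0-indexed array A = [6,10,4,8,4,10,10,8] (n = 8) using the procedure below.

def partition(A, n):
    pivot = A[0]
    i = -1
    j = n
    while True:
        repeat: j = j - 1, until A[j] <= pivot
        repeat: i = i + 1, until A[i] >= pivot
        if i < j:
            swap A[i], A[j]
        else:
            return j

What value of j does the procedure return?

1

pivot = A[0] = 6; i = -1, j = 8
j→4 (A[4]=4≤6), i→0 (A[0]=6≥6); i<j, swap → [4,10,4,8,6,10,10,8]
j→2 (A[2]=4≤6), i→1 (A[1]=10≥6); i<j, swap → [4,4,10,8,6,10,10,8]
j→1, i→2; i≥j, return j=1. A = [4,4,10,8,6,10,10,8]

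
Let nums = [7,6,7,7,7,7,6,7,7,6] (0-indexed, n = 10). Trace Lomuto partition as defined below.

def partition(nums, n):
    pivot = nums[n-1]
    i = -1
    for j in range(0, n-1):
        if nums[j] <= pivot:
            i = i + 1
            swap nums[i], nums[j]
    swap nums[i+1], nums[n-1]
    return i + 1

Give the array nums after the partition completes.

pivot=6, i=-1
j=0: 7>6, skip
j=1: 6≤6, i=0, swap(0,1) ⇒ [6,7,7,7,7,7,6,7,7,6]
j=2: 7>6, skip
j=3: 7>6, skip
j=4: 7>6, skip
j=5: 7>6, skip
j=6: 6≤6, i=1, swap(1,6) ⇒ [6,6,7,7,7,7,7,7,7,6]
j=7: 7>6, skip
j=8: 7>6, skip
swap(2,9) ⇒ [6,6,6,7,7,7,7,7,7,7]; return 2

[6,6,6,7,7,7,7,7,7,7]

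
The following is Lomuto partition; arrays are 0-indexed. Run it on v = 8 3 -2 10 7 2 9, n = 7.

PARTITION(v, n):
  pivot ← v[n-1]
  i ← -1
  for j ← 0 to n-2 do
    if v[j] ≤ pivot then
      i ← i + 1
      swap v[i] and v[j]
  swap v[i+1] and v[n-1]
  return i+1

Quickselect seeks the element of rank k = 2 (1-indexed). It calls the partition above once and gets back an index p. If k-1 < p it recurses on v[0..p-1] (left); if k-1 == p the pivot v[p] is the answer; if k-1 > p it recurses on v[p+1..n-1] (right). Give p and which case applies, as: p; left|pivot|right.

pivot=9, i=-1
j=0: 8≤9, i=0, swap(0,0) ⇒ 8 3 -2 10 7 2 9
j=1: 3≤9, i=1, swap(1,1) ⇒ 8 3 -2 10 7 2 9
j=2: -2≤9, i=2, swap(2,2) ⇒ 8 3 -2 10 7 2 9
j=3: 10>9, skip
j=4: 7≤9, i=3, swap(3,4) ⇒ 8 3 -2 7 10 2 9
j=5: 2≤9, i=4, swap(4,5) ⇒ 8 3 -2 7 2 10 9
swap(5,6) ⇒ 8 3 -2 7 2 9 10; return 5
p = 5; k-1 = 1 < 5 ⇒ left

5; left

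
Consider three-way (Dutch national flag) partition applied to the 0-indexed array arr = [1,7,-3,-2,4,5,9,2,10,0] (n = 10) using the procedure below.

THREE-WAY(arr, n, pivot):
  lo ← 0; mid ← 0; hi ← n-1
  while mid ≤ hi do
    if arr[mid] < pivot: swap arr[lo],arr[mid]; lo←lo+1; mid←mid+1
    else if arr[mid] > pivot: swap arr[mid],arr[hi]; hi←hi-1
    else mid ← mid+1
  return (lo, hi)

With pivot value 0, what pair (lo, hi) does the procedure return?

(2, 2)

pivot = 0; lo=0, mid=0, hi=9
arr[mid]=1>0: swap arr[0],arr[9]; hi=8 → [0,7,-3,-2,4,5,9,2,10,1]
arr[mid]=0=0: mid=1
arr[mid]=7>0: swap arr[1],arr[8]; hi=7 → [0,10,-3,-2,4,5,9,2,7,1]
arr[mid]=10>0: swap arr[1],arr[7]; hi=6 → [0,2,-3,-2,4,5,9,10,7,1]
arr[mid]=2>0: swap arr[1],arr[6]; hi=5 → [0,9,-3,-2,4,5,2,10,7,1]
arr[mid]=9>0: swap arr[1],arr[5]; hi=4 → [0,5,-3,-2,4,9,2,10,7,1]
arr[mid]=5>0: swap arr[1],arr[4]; hi=3 → [0,4,-3,-2,5,9,2,10,7,1]
arr[mid]=4>0: swap arr[1],arr[3]; hi=2 → [0,-2,-3,4,5,9,2,10,7,1]
arr[mid]=-2<0: swap arr[0],arr[1]; lo=1,mid=2 → [-2,0,-3,4,5,9,2,10,7,1]
arr[mid]=-3<0: swap arr[1],arr[2]; lo=2,mid=3 → [-2,-3,0,4,5,9,2,10,7,1]
end: lo=2, hi=2; arr = [-2,-3,0,4,5,9,2,10,7,1]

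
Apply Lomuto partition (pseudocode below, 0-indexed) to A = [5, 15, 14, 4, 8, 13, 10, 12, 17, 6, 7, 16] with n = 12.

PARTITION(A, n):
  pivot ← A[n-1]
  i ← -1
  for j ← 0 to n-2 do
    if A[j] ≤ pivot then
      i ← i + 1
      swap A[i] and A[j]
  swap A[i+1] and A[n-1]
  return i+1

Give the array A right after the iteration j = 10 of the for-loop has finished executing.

[5, 15, 14, 4, 8, 13, 10, 12, 6, 7, 17, 16]

pivot=16, i=-1
j=0: 5≤16, i=0, swap(0,0) ⇒ [5, 15, 14, 4, 8, 13, 10, 12, 17, 6, 7, 16]
j=1: 15≤16, i=1, swap(1,1) ⇒ [5, 15, 14, 4, 8, 13, 10, 12, 17, 6, 7, 16]
j=2: 14≤16, i=2, swap(2,2) ⇒ [5, 15, 14, 4, 8, 13, 10, 12, 17, 6, 7, 16]
j=3: 4≤16, i=3, swap(3,3) ⇒ [5, 15, 14, 4, 8, 13, 10, 12, 17, 6, 7, 16]
j=4: 8≤16, i=4, swap(4,4) ⇒ [5, 15, 14, 4, 8, 13, 10, 12, 17, 6, 7, 16]
j=5: 13≤16, i=5, swap(5,5) ⇒ [5, 15, 14, 4, 8, 13, 10, 12, 17, 6, 7, 16]
j=6: 10≤16, i=6, swap(6,6) ⇒ [5, 15, 14, 4, 8, 13, 10, 12, 17, 6, 7, 16]
j=7: 12≤16, i=7, swap(7,7) ⇒ [5, 15, 14, 4, 8, 13, 10, 12, 17, 6, 7, 16]
j=8: 17>16, skip
j=9: 6≤16, i=8, swap(8,9) ⇒ [5, 15, 14, 4, 8, 13, 10, 12, 6, 17, 7, 16]
j=10: 7≤16, i=9, swap(9,10) ⇒ [5, 15, 14, 4, 8, 13, 10, 12, 6, 7, 17, 16]
(after j=10) A = [5, 15, 14, 4, 8, 13, 10, 12, 6, 7, 17, 16]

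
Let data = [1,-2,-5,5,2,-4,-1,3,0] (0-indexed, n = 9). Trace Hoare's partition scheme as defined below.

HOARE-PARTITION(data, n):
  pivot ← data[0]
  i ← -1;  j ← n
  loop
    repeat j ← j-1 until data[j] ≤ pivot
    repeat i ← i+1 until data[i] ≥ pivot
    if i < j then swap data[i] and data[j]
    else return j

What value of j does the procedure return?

pivot=1
j stops at 8 (0), i stops at 0 (1); swap ⇒ [0,-2,-5,5,2,-4,-1,3,1]
j stops at 6 (-1), i stops at 3 (5); swap ⇒ [0,-2,-5,-1,2,-4,5,3,1]
j stops at 5 (-4), i stops at 4 (2); swap ⇒ [0,-2,-5,-1,-4,2,5,3,1]
j stops at 4, i stops at 5; i≥j ⇒ return 4. data=[0,-2,-5,-1,-4,2,5,3,1]

4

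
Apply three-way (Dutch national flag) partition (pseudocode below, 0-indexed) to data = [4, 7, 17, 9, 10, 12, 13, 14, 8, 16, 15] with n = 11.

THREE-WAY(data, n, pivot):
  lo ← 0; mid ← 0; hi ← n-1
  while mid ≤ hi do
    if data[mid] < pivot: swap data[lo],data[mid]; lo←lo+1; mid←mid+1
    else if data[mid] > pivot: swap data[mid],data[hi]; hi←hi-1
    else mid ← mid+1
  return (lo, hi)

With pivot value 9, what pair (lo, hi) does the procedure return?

lo=0 mid=0 hi=10
4<9: swap(0,0), lo=1 mid=1 ⇒ [4, 7, 17, 9, 10, 12, 13, 14, 8, 16, 15]
7<9: swap(1,1), lo=2 mid=2 ⇒ [4, 7, 17, 9, 10, 12, 13, 14, 8, 16, 15]
17>9: swap(2,10), hi=9 ⇒ [4, 7, 15, 9, 10, 12, 13, 14, 8, 16, 17]
15>9: swap(2,9), hi=8 ⇒ [4, 7, 16, 9, 10, 12, 13, 14, 8, 15, 17]
16>9: swap(2,8), hi=7 ⇒ [4, 7, 8, 9, 10, 12, 13, 14, 16, 15, 17]
8<9: swap(2,2), lo=3 mid=3 ⇒ [4, 7, 8, 9, 10, 12, 13, 14, 16, 15, 17]
9=9: mid=4
10>9: swap(4,7), hi=6 ⇒ [4, 7, 8, 9, 14, 12, 13, 10, 16, 15, 17]
14>9: swap(4,6), hi=5 ⇒ [4, 7, 8, 9, 13, 12, 14, 10, 16, 15, 17]
13>9: swap(4,5), hi=4 ⇒ [4, 7, 8, 9, 12, 13, 14, 10, 16, 15, 17]
12>9: swap(4,4), hi=3 ⇒ [4, 7, 8, 9, 12, 13, 14, 10, 16, 15, 17]
done. lo=3 hi=3; data=[4, 7, 8, 9, 12, 13, 14, 10, 16, 15, 17]

(3, 3)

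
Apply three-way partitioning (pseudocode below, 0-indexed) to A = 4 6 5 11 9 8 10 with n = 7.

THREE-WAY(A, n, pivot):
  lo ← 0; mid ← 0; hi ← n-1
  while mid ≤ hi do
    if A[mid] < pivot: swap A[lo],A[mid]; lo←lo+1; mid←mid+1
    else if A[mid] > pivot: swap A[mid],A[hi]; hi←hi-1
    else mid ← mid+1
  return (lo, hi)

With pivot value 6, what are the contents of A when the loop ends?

lo=0 mid=0 hi=6
4<6: swap(0,0), lo=1 mid=1 ⇒ 4 6 5 11 9 8 10
6=6: mid=2
5<6: swap(1,2), lo=2 mid=3 ⇒ 4 5 6 11 9 8 10
11>6: swap(3,6), hi=5 ⇒ 4 5 6 10 9 8 11
10>6: swap(3,5), hi=4 ⇒ 4 5 6 8 9 10 11
8>6: swap(3,4), hi=3 ⇒ 4 5 6 9 8 10 11
9>6: swap(3,3), hi=2 ⇒ 4 5 6 9 8 10 11
done. lo=2 hi=2; A=4 5 6 9 8 10 11

4 5 6 9 8 10 11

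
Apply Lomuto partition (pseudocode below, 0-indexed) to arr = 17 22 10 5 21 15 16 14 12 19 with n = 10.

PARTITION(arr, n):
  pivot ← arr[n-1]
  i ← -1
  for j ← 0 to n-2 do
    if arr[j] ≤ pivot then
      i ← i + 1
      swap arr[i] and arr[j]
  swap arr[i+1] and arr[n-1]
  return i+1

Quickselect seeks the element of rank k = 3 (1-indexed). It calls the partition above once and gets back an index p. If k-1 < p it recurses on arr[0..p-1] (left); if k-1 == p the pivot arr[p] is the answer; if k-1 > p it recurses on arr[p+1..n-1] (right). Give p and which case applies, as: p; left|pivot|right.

pivot=19, i=-1
j=0: 17≤19, i=0, swap(0,0) ⇒ 17 22 10 5 21 15 16 14 12 19
j=1: 22>19, skip
j=2: 10≤19, i=1, swap(1,2) ⇒ 17 10 22 5 21 15 16 14 12 19
j=3: 5≤19, i=2, swap(2,3) ⇒ 17 10 5 22 21 15 16 14 12 19
j=4: 21>19, skip
j=5: 15≤19, i=3, swap(3,5) ⇒ 17 10 5 15 21 22 16 14 12 19
j=6: 16≤19, i=4, swap(4,6) ⇒ 17 10 5 15 16 22 21 14 12 19
j=7: 14≤19, i=5, swap(5,7) ⇒ 17 10 5 15 16 14 21 22 12 19
j=8: 12≤19, i=6, swap(6,8) ⇒ 17 10 5 15 16 14 12 22 21 19
swap(7,9) ⇒ 17 10 5 15 16 14 12 19 21 22; return 7
p = 7; k-1 = 2 < 7 ⇒ left

7; left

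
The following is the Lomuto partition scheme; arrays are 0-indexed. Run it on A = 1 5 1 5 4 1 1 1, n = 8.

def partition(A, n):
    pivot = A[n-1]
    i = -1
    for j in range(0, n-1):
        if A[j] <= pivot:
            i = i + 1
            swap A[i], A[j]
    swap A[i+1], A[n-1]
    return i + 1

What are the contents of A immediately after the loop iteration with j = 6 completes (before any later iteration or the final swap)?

pivot=1, i=-1
j=0: 1≤1, i=0, swap(0,0) ⇒ 1 5 1 5 4 1 1 1
j=1: 5>1, skip
j=2: 1≤1, i=1, swap(1,2) ⇒ 1 1 5 5 4 1 1 1
j=3: 5>1, skip
j=4: 4>1, skip
j=5: 1≤1, i=2, swap(2,5) ⇒ 1 1 1 5 4 5 1 1
j=6: 1≤1, i=3, swap(3,6) ⇒ 1 1 1 1 4 5 5 1
(after j=6) A = 1 1 1 1 4 5 5 1

1 1 1 1 4 5 5 1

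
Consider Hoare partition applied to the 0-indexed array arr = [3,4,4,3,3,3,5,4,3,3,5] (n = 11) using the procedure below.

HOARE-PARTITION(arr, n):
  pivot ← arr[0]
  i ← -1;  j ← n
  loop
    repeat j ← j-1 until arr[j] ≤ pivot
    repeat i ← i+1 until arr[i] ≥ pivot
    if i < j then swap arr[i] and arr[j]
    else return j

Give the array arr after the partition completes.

pivot=3
j stops at 9 (3), i stops at 0 (3); swap ⇒ [3,4,4,3,3,3,5,4,3,3,5]
j stops at 8 (3), i stops at 1 (4); swap ⇒ [3,3,4,3,3,3,5,4,4,3,5]
j stops at 5 (3), i stops at 2 (4); swap ⇒ [3,3,3,3,3,4,5,4,4,3,5]
j stops at 4 (3), i stops at 3 (3); swap ⇒ [3,3,3,3,3,4,5,4,4,3,5]
j stops at 3, i stops at 4; i≥j ⇒ return 3. arr=[3,3,3,3,3,4,5,4,4,3,5]

[3,3,3,3,3,4,5,4,4,3,5]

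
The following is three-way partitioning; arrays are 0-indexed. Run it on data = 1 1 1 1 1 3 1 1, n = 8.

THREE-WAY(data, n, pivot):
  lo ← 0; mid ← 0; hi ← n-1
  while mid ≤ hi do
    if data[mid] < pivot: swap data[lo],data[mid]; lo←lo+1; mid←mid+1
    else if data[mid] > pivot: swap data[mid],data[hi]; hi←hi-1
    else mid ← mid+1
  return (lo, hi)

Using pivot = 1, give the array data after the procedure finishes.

1 1 1 1 1 1 1 3

lo=0 mid=0 hi=7
1=1: mid=1
1=1: mid=2
1=1: mid=3
1=1: mid=4
1=1: mid=5
3>1: swap(5,7), hi=6 ⇒ 1 1 1 1 1 1 1 3
1=1: mid=6
1=1: mid=7
done. lo=0 hi=6; data=1 1 1 1 1 1 1 3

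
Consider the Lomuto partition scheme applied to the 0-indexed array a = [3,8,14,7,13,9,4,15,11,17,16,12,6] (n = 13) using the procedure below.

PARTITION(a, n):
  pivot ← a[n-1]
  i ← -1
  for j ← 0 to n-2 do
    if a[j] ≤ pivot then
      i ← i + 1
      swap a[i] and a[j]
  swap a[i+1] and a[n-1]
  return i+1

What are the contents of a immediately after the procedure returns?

pivot = a[12] = 6; i = -1
j=0: a[0]=3 ≤ 6 → i=0, swap a[0],a[0] (no change) → [3,8,14,7,13,9,4,15,11,17,16,12,6]
j=1: a[1]=8 > 6 → no swap
j=2: a[2]=14 > 6 → no swap
j=3: a[3]=7 > 6 → no swap
j=4: a[4]=13 > 6 → no swap
j=5: a[5]=9 > 6 → no swap
j=6: a[6]=4 ≤ 6 → i=1, swap a[1],a[6] → [3,4,14,7,13,9,8,15,11,17,16,12,6]
j=7: a[7]=15 > 6 → no swap
j=8: a[8]=11 > 6 → no swap
j=9: a[9]=17 > 6 → no swap
j=10: a[10]=16 > 6 → no swap
j=11: a[11]=12 > 6 → no swap
final swap a[2],a[12] → [3,4,6,7,13,9,8,15,11,17,16,12,14]; return 2

[3,4,6,7,13,9,8,15,11,17,16,12,14]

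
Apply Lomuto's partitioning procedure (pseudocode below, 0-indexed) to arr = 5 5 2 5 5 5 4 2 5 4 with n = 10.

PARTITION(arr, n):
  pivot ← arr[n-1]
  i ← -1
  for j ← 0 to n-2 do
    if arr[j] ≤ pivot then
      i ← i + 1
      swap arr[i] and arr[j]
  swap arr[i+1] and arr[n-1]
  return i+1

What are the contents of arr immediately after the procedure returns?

2 4 2 4 5 5 5 5 5 5

pivot = arr[9] = 4; i = -1
j=0: arr[0]=5 > 4 → no swap
j=1: arr[1]=5 > 4 → no swap
j=2: arr[2]=2 ≤ 4 → i=0, swap arr[0],arr[2] → 2 5 5 5 5 5 4 2 5 4
j=3: arr[3]=5 > 4 → no swap
j=4: arr[4]=5 > 4 → no swap
j=5: arr[5]=5 > 4 → no swap
j=6: arr[6]=4 ≤ 4 → i=1, swap arr[1],arr[6] → 2 4 5 5 5 5 5 2 5 4
j=7: arr[7]=2 ≤ 4 → i=2, swap arr[2],arr[7] → 2 4 2 5 5 5 5 5 5 4
j=8: arr[8]=5 > 4 → no swap
final swap arr[3],arr[9] → 2 4 2 4 5 5 5 5 5 5; return 3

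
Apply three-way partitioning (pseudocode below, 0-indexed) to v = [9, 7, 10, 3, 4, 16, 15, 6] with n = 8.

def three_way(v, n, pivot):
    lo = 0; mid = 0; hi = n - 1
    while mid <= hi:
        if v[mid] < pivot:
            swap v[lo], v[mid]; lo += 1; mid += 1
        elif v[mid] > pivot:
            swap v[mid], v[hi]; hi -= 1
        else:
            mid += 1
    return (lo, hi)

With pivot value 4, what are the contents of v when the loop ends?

[3, 4, 10, 7, 16, 15, 6, 9]

pivot = 4; lo=0, mid=0, hi=7
v[mid]=9>4: swap v[0],v[7]; hi=6 → [6, 7, 10, 3, 4, 16, 15, 9]
v[mid]=6>4: swap v[0],v[6]; hi=5 → [15, 7, 10, 3, 4, 16, 6, 9]
v[mid]=15>4: swap v[0],v[5]; hi=4 → [16, 7, 10, 3, 4, 15, 6, 9]
v[mid]=16>4: swap v[0],v[4]; hi=3 → [4, 7, 10, 3, 16, 15, 6, 9]
v[mid]=4=4: mid=1
v[mid]=7>4: swap v[1],v[3]; hi=2 → [4, 3, 10, 7, 16, 15, 6, 9]
v[mid]=3<4: swap v[0],v[1]; lo=1,mid=2 → [3, 4, 10, 7, 16, 15, 6, 9]
v[mid]=10>4: swap v[2],v[2]; hi=1 → [3, 4, 10, 7, 16, 15, 6, 9]
end: lo=1, hi=1; v = [3, 4, 10, 7, 16, 15, 6, 9]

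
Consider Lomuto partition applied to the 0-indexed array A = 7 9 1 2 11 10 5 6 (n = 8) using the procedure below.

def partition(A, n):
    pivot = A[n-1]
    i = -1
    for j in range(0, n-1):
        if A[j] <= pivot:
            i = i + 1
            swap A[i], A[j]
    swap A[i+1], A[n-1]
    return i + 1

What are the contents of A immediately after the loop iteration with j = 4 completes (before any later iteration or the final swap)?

pivot=6, i=-1
j=0: 7>6, skip
j=1: 9>6, skip
j=2: 1≤6, i=0, swap(0,2) ⇒ 1 9 7 2 11 10 5 6
j=3: 2≤6, i=1, swap(1,3) ⇒ 1 2 7 9 11 10 5 6
j=4: 11>6, skip
(after j=4) A = 1 2 7 9 11 10 5 6

1 2 7 9 11 10 5 6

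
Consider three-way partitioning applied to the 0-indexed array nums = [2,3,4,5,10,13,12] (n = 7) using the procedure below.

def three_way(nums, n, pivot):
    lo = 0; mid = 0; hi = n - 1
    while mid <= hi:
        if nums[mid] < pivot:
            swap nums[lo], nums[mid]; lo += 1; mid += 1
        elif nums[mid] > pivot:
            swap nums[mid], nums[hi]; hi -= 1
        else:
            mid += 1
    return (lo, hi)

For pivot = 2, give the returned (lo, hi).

(0, 0)

pivot = 2; lo=0, mid=0, hi=6
nums[mid]=2=2: mid=1
nums[mid]=3>2: swap nums[1],nums[6]; hi=5 → [2,12,4,5,10,13,3]
nums[mid]=12>2: swap nums[1],nums[5]; hi=4 → [2,13,4,5,10,12,3]
nums[mid]=13>2: swap nums[1],nums[4]; hi=3 → [2,10,4,5,13,12,3]
nums[mid]=10>2: swap nums[1],nums[3]; hi=2 → [2,5,4,10,13,12,3]
nums[mid]=5>2: swap nums[1],nums[2]; hi=1 → [2,4,5,10,13,12,3]
nums[mid]=4>2: swap nums[1],nums[1]; hi=0 → [2,4,5,10,13,12,3]
end: lo=0, hi=0; nums = [2,4,5,10,13,12,3]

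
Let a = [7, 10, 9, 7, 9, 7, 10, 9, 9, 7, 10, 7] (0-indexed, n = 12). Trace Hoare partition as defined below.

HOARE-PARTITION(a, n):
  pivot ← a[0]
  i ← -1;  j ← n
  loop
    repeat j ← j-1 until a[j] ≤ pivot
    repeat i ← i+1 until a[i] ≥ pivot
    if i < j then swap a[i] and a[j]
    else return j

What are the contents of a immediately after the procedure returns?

[7, 7, 7, 7, 9, 9, 10, 9, 9, 10, 10, 7]

pivot=7
j stops at 11 (7), i stops at 0 (7); swap ⇒ [7, 10, 9, 7, 9, 7, 10, 9, 9, 7, 10, 7]
j stops at 9 (7), i stops at 1 (10); swap ⇒ [7, 7, 9, 7, 9, 7, 10, 9, 9, 10, 10, 7]
j stops at 5 (7), i stops at 2 (9); swap ⇒ [7, 7, 7, 7, 9, 9, 10, 9, 9, 10, 10, 7]
j stops at 3, i stops at 3; i≥j ⇒ return 3. a=[7, 7, 7, 7, 9, 9, 10, 9, 9, 10, 10, 7]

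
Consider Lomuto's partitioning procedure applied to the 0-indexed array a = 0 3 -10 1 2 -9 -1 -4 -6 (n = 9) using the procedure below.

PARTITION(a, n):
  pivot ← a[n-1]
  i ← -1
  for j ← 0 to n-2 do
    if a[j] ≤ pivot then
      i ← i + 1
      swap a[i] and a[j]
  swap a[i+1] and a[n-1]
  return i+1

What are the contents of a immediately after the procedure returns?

pivot=-6, i=-1
j=0: 0>-6, skip
j=1: 3>-6, skip
j=2: -10≤-6, i=0, swap(0,2) ⇒ -10 3 0 1 2 -9 -1 -4 -6
j=3: 1>-6, skip
j=4: 2>-6, skip
j=5: -9≤-6, i=1, swap(1,5) ⇒ -10 -9 0 1 2 3 -1 -4 -6
j=6: -1>-6, skip
j=7: -4>-6, skip
swap(2,8) ⇒ -10 -9 -6 1 2 3 -1 -4 0; return 2

-10 -9 -6 1 2 3 -1 -4 0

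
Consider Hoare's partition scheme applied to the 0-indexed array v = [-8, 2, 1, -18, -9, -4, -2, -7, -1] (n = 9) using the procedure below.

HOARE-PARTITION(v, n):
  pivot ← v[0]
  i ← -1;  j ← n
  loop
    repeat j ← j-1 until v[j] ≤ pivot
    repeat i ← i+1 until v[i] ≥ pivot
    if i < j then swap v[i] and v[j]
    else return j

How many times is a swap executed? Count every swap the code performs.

2

pivot=-8
j stops at 4 (-9), i stops at 0 (-8); swap ⇒ [-9, 2, 1, -18, -8, -4, -2, -7, -1]
j stops at 3 (-18), i stops at 1 (2); swap ⇒ [-9, -18, 1, 2, -8, -4, -2, -7, -1]
j stops at 1, i stops at 2; i≥j ⇒ return 1. v=[-9, -18, 1, 2, -8, -4, -2, -7, -1]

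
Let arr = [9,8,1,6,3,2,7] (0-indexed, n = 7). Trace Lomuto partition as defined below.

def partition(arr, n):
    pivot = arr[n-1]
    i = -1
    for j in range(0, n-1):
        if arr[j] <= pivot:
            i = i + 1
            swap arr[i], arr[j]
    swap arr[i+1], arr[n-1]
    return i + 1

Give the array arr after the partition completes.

[1,6,3,2,7,8,9]

pivot = arr[6] = 7; i = -1
j=0: arr[0]=9 > 7 → no swap
j=1: arr[1]=8 > 7 → no swap
j=2: arr[2]=1 ≤ 7 → i=0, swap arr[0],arr[2] → [1,8,9,6,3,2,7]
j=3: arr[3]=6 ≤ 7 → i=1, swap arr[1],arr[3] → [1,6,9,8,3,2,7]
j=4: arr[4]=3 ≤ 7 → i=2, swap arr[2],arr[4] → [1,6,3,8,9,2,7]
j=5: arr[5]=2 ≤ 7 → i=3, swap arr[3],arr[5] → [1,6,3,2,9,8,7]
final swap arr[4],arr[6] → [1,6,3,2,7,8,9]; return 4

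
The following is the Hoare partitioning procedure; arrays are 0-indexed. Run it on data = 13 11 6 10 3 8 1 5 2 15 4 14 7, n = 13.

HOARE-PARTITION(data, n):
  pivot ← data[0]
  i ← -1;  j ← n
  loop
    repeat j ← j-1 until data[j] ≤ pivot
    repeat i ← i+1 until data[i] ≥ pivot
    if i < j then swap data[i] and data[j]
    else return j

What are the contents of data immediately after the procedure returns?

pivot = data[0] = 13; i = -1, j = 13
j→12 (data[12]=7≤13), i→0 (data[0]=13≥13); i<j, swap → 7 11 6 10 3 8 1 5 2 15 4 14 13
j→10 (data[10]=4≤13), i→9 (data[9]=15≥13); i<j, swap → 7 11 6 10 3 8 1 5 2 4 15 14 13
j→9, i→10; i≥j, return j=9. data = 7 11 6 10 3 8 1 5 2 4 15 14 13

7 11 6 10 3 8 1 5 2 4 15 14 13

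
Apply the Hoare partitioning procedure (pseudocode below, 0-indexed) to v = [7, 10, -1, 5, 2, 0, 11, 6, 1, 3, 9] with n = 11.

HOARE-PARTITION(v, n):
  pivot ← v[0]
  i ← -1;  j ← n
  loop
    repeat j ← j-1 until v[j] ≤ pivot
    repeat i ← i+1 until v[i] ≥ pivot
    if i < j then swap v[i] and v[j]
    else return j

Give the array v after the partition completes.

pivot=7
j stops at 9 (3), i stops at 0 (7); swap ⇒ [3, 10, -1, 5, 2, 0, 11, 6, 1, 7, 9]
j stops at 8 (1), i stops at 1 (10); swap ⇒ [3, 1, -1, 5, 2, 0, 11, 6, 10, 7, 9]
j stops at 7 (6), i stops at 6 (11); swap ⇒ [3, 1, -1, 5, 2, 0, 6, 11, 10, 7, 9]
j stops at 6, i stops at 7; i≥j ⇒ return 6. v=[3, 1, -1, 5, 2, 0, 6, 11, 10, 7, 9]

[3, 1, -1, 5, 2, 0, 6, 11, 10, 7, 9]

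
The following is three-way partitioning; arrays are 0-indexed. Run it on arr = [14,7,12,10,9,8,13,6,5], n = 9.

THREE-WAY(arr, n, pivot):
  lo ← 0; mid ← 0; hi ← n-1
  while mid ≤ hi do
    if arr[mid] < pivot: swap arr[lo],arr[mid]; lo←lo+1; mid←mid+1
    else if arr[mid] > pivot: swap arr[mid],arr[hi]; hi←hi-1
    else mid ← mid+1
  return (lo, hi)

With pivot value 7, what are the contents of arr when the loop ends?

[5,6,7,9,8,13,10,12,14]

lo=0 mid=0 hi=8
14>7: swap(0,8), hi=7 ⇒ [5,7,12,10,9,8,13,6,14]
5<7: swap(0,0), lo=1 mid=1 ⇒ [5,7,12,10,9,8,13,6,14]
7=7: mid=2
12>7: swap(2,7), hi=6 ⇒ [5,7,6,10,9,8,13,12,14]
6<7: swap(1,2), lo=2 mid=3 ⇒ [5,6,7,10,9,8,13,12,14]
10>7: swap(3,6), hi=5 ⇒ [5,6,7,13,9,8,10,12,14]
13>7: swap(3,5), hi=4 ⇒ [5,6,7,8,9,13,10,12,14]
8>7: swap(3,4), hi=3 ⇒ [5,6,7,9,8,13,10,12,14]
9>7: swap(3,3), hi=2 ⇒ [5,6,7,9,8,13,10,12,14]
done. lo=2 hi=2; arr=[5,6,7,9,8,13,10,12,14]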